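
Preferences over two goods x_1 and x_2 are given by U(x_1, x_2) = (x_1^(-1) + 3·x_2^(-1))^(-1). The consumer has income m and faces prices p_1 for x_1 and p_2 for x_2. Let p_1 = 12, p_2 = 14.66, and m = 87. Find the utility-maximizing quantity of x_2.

From the CES first-order condition, (1/3)·(x_2/x_1)^(2) = p_1/p_2.
Hence x_2/x_1 = (3·p_1/p_2)^(1/(2)), i.e. raised to the 0.5 power.
With the ratio pinned down, the budget gives x_1* = m/(p_1 + p_2·(x_2/x_1)) and x_2* = (x_2/x_1)·x_1*.
Numerically x_2/x_1 = 1.567055, so x_1* = 87/(12 + 14.66·1.567055) = 2.4876 and x_2* = 1.567055·2.4876 = 3.8983.

x_2* = 3.8983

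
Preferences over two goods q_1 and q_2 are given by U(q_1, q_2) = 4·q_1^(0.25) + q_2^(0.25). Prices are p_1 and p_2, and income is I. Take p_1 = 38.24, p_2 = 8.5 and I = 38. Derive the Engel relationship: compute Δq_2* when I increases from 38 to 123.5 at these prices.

MU_q_1 ∝ 4·q_1^(-0.75), MU_q_2 ∝ q_2^(-0.75), so MRS = 4·(q_2/q_1)^(0.75) = p_1/p_2.
Hence q_2/q_1 = ((1/4)·p_1/p_2)^(1/(0.75)), i.e. raised to the 4/3 power.
Substitute q_2 = (q_2/q_1)·q_1 into the budget: q_1* = I/(p_1 + p_2·(q_2/q_1)).
Numerically q_2/q_1 = 1.169639, so q_1* = 38/(38.24 + 8.5·1.169639) = 0.7887 and q_2* = 1.169639·0.7887 = 0.9225.
At I' = 123.5: q_2* = 2.998. Change: 2.998 − 0.9225 = 2.0756.

Δq_2* = 2.0756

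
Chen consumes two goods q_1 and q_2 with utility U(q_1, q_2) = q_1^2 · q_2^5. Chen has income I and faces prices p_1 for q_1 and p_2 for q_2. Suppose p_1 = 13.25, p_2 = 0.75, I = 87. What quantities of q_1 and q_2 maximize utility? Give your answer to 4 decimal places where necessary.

q_1* = 1.876, q_2* = 82.8571

MU_q_1/MU_q_2 = (2·q_2)/(5·q_1); tangency sets this equal to p_1/p_2.
So 2·p_2·q_2 = 5·p_1·q_1; combined with the budget, a share 2/7 of income goes to q_1.
Demand: q_1*(p_1,p_2,I) = 2/7·I/p_1 and q_2* = 5/7·I/p_2.
At p_1=13.25, p_2=0.75, I=87: q_1* = 2/7·87/13.25 = 1.876, q_2* = 82.8571.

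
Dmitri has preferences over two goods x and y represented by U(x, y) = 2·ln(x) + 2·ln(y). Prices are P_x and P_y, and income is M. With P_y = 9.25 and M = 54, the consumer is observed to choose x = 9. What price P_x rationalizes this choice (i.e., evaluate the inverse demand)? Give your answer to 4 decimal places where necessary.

P_x = 3

The MRS is y/x. Set MRS = P_x/P_y.
Rearranging, P_y·y = P_x·x. Substituting into the budget gives P_x·x·(1 + 1) = M.
Demand: x*(P_x,P_y,M) = 0.5·M/P_x and y* = 0.5·M/P_y.
Set x* = 9 in the demand function and solve for P_x: P_x = 3.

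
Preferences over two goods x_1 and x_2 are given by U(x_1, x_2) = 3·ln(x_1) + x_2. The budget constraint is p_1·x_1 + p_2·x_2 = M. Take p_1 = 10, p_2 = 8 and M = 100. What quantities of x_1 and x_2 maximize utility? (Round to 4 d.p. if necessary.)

x_1* = 2.4, x_2* = 9.5

Set MRS = p_1/p_2: (3/x_1)/1 = p_1/p_2.
So x_1*(p_1,p_2) = 3·p_2/p_1, independent of income; and x_2* = (M − 3·p_2)/p_2.
At the given prices: x_1* = 3·8/10 = 2.4, and x_2* = 9.5.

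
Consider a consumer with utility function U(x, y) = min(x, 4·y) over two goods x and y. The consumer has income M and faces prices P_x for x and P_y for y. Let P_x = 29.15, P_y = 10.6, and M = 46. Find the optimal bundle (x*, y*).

x* = 1.4465, y* = 0.3616

Leontief preferences: the optimum is at the kink where x/4 = y/1, i.e. y = (1/4)·x.
Budget: P_x·x + P_y·(1/4)·x = M, so (4·P_x + P_y)·x = 4·M.
Demand: x*(P_x,P_y,M) = 4·M/(4·P_x + P_y), y* = M/(4·P_x + P_y).
Here 4·29.15 + 10.6 = 127.2, giving x* = 1.4465 and y* = 0.3616.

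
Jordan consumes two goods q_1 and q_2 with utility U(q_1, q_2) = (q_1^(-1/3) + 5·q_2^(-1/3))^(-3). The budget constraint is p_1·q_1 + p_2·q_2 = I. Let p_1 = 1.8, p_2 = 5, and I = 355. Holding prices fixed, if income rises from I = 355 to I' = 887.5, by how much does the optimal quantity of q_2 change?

From the CES first-order condition, (1/5)·(q_2/q_1)^(4/3) = p_1/p_2.
Solve for the ratio: q_2/q_1 = [5·p_1/p_2]^(0.75).
With the ratio pinned down, the budget gives q_1* = I/(p_1 + p_2·(q_2/q_1)) and q_2* = (q_2/q_1)·q_1*.
Numerically q_2/q_1 = 1.554012, so q_1* = 355/(1.8 + 5·1.554012) = 37.0949 and q_2* = 1.554012·37.0949 = 57.6459.
At I' = 887.5: q_2* = 144.1146. Change: 144.1146 − 57.6459 = 86.4688.

Δq_2* = 86.4688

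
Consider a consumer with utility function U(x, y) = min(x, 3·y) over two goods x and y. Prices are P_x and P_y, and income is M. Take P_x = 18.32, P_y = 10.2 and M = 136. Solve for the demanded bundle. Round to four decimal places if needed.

x* = 6.2615, y* = 2.0872

With perfect complements, no substitution: consume in ratio x:y = 3:1.
Budget: P_x·x + P_y·(1/3)·x = M, so (3·P_x + P_y)·x = 3·M.
Demand: x*(P_x,P_y,M) = 3·M/(3·P_x + P_y), y* = M/(3·P_x + P_y).
Here 3·18.32 + 10.2 = 65.16, giving x* = 6.2615 and y* = 2.0872.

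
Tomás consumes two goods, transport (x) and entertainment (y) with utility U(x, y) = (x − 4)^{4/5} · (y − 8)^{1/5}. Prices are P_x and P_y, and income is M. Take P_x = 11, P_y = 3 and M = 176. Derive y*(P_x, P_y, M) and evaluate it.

Let x' = x−4, y' = y−8. MRS = 4·y'/x' = P_x/P_y.
Substituting into the budget: x* = 4 + 0.8·(M − 4·P_x − 8·P_y)/P_x, and y* = 8 + 0.2·(…)/P_y.
Discretionary income = 176 − 4·11 − 8·3 = 108; y* = 8 + 0.2·108/3 = 15.2.

y* = 15.2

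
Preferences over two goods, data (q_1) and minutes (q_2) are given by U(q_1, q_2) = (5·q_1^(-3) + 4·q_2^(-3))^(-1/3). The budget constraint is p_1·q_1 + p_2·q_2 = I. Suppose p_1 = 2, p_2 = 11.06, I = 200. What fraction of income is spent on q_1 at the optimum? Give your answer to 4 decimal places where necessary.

Numerically q_2/q_1 = 0.616725, so q_1* = 200/(2 + 11.06·0.616725) = 22.6732 and q_2* = 0.616725·22.6732 = 13.9831.
Expenditure on q_1: 2·22.6732 = 45.3465; share = 0.2267.

share on q_1 = 0.2267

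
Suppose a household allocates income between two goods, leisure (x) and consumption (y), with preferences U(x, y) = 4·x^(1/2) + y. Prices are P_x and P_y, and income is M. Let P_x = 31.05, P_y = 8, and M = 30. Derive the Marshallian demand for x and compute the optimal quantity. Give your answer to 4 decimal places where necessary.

x* = 0.2655

Utility is quasi-linear in y; the FOC for x is 2/√x = P_x/P_y.
Thus x* = (2·P_y/P_x)² — independent of M — with the rest of income spent on y.
Plugging in: x* = (2·8/31.05)² = 0.2655.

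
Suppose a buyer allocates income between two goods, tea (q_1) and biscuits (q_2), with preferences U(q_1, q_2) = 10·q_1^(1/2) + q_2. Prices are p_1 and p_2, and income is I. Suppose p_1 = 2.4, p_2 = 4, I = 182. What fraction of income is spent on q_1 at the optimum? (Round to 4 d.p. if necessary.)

Set MRS = p_1/p_2: 5·q_1^(−1/2) = p_1/p_2.
Solve: √q_1 = 5·p_2/p_1, so q_1*(p_1,p_2) = (5·p_2/p_1)², and q_2* = (I − p_1·q_1*)/p_2.
Plugging in: q_1* = (5·4/2.4)² = 69.4444, q_2* = 3.8333.
Expenditure on q_1: 2.4·69.4444 = 166.6667; share = 0.9158.

share on q_1 = 0.9158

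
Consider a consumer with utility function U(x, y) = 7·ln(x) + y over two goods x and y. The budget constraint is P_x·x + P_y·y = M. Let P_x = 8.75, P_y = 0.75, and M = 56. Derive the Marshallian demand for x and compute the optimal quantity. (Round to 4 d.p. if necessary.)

x* = 0.6

Set MRS = P_x/P_y: (7/x)/1 = P_x/P_y.
So x*(P_x,P_y) = 7·P_y/P_x, independent of income; and y* = (M − 7·P_y)/P_y.
At the given prices: x* = 7·0.75/8.75 = 0.6.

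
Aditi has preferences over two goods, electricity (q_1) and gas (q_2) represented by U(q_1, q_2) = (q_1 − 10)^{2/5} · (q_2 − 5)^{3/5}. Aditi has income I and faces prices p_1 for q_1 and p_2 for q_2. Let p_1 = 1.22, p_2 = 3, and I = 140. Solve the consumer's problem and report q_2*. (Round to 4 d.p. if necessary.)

q_2* = 27.56

This is Cobb-Douglas in (q_1−10, q_2−5): tangency gives 0.4·p_2·(q_2−5) = 0.6·p_1·(q_1−10).
Substituting into the budget: q_1* = 10 + 0.4·(I − 10·p_1 − 5·p_2)/p_1, and q_2* = 5 + 0.6·(…)/p_2.
Discretionary income = 140 − 10·1.22 − 5·3 = 112.8; q_2* = 5 + 0.6·112.8/3 = 27.56.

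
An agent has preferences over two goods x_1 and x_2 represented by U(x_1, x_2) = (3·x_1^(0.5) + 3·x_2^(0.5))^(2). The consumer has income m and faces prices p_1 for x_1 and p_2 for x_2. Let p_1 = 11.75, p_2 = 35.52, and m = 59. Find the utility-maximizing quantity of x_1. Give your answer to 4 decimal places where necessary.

MU_x_1 ∝ 3·x_1^(-0.5), MU_x_2 ∝ 3·x_2^(-0.5), so MRS = (x_2/x_1)^(0.5) = p_1/p_2.
Hence x_2/x_1 = (p_1/p_2)^(1/(0.5)), i.e. raised to the 2 power.
Substitute x_2 = (x_2/x_1)·x_1 into the budget: x_1* = m/(p_1 + p_2·(x_2/x_1)).
Numerically x_2/x_1 = 0.109428, so x_1* = 59/(11.75 + 35.52·0.109428) = 3.7731.

x_1* = 3.7731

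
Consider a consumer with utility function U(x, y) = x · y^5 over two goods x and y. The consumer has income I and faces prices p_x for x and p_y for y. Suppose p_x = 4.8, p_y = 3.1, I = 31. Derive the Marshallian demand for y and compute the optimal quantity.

Demand: x*(p_x,p_y,I) = 1/6·I/p_x and y* = 5/6·I/p_y.
At p_x=4.8, p_y=3.1, I=31: y* = 5/6·31/3.1 = 8.3333.

y* = 8.3333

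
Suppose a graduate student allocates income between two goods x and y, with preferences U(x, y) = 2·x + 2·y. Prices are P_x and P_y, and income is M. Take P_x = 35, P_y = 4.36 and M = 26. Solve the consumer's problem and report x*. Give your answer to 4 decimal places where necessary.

x* = 0

Perfect substitutes: compare marginal utility per dollar. 2/P_x vs 2/P_y → 0.0571 vs 0.4587.
y gives more utility per dollar, so spend all income on y: y* = M/P_y, x* = 0.
Numerically: x* = 0, y* = 5.9633.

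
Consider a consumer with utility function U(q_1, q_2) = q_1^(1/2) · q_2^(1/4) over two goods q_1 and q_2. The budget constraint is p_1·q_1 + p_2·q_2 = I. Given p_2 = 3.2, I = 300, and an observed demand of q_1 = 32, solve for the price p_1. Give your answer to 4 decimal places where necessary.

p_1 = 6.25

MU_q_1/MU_q_2 = (0.5·q_2)/(0.25·q_1); tangency sets this equal to p_1/p_2.
So 0.5·p_2·q_2 = 0.25·p_1·q_1; combined with the budget, a share 2/3 of income goes to q_1.
Demand: q_1*(p_1,p_2,I) = 2/3·I/p_1 and q_2* = 1/3·I/p_2.
Set q_1* = 32 in the demand function and solve for p_1: p_1 = 6.25.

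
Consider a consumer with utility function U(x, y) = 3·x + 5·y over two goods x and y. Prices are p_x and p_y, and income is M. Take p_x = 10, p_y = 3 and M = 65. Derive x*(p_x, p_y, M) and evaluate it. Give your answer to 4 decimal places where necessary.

Linear utility — the consumer picks whichever good has higher MU/price: 3/10 = 0.3 vs 5/3 = 1.6667.
y gives more utility per dollar, so spend all income on y: y* = M/p_y, x* = 0.
Numerically: x* = 0, y* = 21.6667.

x* = 0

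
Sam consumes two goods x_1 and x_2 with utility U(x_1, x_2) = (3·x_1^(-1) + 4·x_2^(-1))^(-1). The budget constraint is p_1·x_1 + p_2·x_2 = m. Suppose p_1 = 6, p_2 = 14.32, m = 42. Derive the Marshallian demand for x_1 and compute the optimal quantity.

MRS = MU_x_1/MU_x_2 = (3/4)·(x_2/x_1)^(2). Set equal to p_1/p_2.
Hence x_2/x_1 = ((4/3)·p_1/p_2)^(1/(2)), i.e. raised to the 0.5 power.
Substitute x_2 = (x_2/x_1)·x_1 into the budget: x_1* = m/(p_1 + p_2·(x_2/x_1)).
Numerically x_2/x_1 = 0.747435, so x_1* = 42/(6 + 14.32·0.747435) = 2.5145.

x_1* = 2.5145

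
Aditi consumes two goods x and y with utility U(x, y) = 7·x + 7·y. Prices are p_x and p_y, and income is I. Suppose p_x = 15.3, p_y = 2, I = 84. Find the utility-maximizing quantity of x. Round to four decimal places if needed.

x* = 0

Perfect substitutes: compare marginal utility per dollar. 7/p_x vs 7/p_y → 0.4575 vs 3.5.
y gives more utility per dollar, so spend all income on y: y* = I/p_y, x* = 0.
Numerically: x* = 0, y* = 42.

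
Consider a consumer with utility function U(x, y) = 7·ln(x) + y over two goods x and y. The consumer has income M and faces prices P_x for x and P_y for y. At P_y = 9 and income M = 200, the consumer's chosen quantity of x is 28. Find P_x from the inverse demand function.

P_x = 2.25

Set MRS = P_x/P_y: (7/x)/1 = P_x/P_y.
So x*(P_x,P_y) = 7·P_y/P_x, independent of income; and y* = (M − 7·P_y)/P_y.
Set x* = 28 in the demand function and solve for P_x: P_x = 2.25.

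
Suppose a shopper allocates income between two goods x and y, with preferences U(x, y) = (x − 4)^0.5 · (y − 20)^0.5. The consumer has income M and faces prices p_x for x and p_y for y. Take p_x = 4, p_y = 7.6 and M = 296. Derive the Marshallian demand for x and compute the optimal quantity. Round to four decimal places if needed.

MRS = (y−20)/(x−4). Tangency with p_x/p_y gives y−20 = (p_x/p_y)·(x−4).
After buying the subsistence bundle (4, 20), a share 0.5 of the remaining income goes to x: x* = 4 + 0.5·(M − 4p_x − 20p_y)/p_x.
Discretionary income = 296 − 4·4 − 20·7.6 = 128; x* = 4 + 0.5·128/4 = 20.

x* = 20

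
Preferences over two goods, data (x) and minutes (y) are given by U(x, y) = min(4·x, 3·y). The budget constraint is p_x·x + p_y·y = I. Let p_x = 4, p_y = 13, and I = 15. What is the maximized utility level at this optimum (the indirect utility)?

With perfect complements, no substitution: consume in ratio x:y = 3:4.
Budget: p_x·x + p_y·(4/3)·x = I, so (3·p_x + 4·p_y)·x = 3·I.
Demand: x*(p_x,p_y,I) = 3·I/(3·p_x + 4·p_y), y* = 4·I/(3·p_x + 4·p_y).
Here 3·4 + 4·13 = 64, giving x* = 0.7031 and y* = 0.9375.
Utility at the optimum: U(0.7031, 0.9375) = 2.8125.

V = 2.8125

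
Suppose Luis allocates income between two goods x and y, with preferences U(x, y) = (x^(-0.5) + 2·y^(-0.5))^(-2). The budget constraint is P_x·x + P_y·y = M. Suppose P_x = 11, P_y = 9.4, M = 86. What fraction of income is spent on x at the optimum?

share on x = 0.399

MRS = MU_x/MU_y = (1/2)·(y/x)^(1.5). Set equal to P_x/P_y.
Solve for the ratio: y/x = [2·P_x/P_y]^(2/3).
Substitute y = (y/x)·x into the budget: x* = M/(P_x + P_y·(y/x)).
Numerically y/x = 1.762774, so x* = 86/(11 + 9.4·1.762774) = 3.1193 and y* = 1.762774·3.1193 = 5.4987.
Expenditure on x: 11·3.1193 = 34.3126; share = 0.399.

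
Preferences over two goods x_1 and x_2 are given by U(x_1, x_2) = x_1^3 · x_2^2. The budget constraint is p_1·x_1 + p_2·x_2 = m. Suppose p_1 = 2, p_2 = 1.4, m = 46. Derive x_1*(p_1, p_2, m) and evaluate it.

The MRS is (3/2)·x_2/x_1. Set MRS = p_1/p_2.
Rearranging, p_2·x_2 = (2/3)·p_1·x_1. Substituting into the budget gives p_1·x_1·(1 + (2/3)) = m.
Demand: x_1*(p_1,p_2,m) = 0.6·m/p_1 and x_2* = 0.4·m/p_2.
At p_1=2, p_2=1.4, m=46: x_1* = 0.6·46/2 = 13.8.

x_1* = 13.8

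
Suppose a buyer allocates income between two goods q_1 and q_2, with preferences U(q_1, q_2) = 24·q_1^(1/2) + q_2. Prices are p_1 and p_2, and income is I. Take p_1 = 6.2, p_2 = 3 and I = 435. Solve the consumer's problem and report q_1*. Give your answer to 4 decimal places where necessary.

Solve: √q_1 = 12·p_2/p_1, so q_1*(p_1,p_2) = (12·p_2/p_1)², and q_2* = (I − p_1·q_1*)/p_2.
Plugging in: q_1* = (12·3/6.2)² = 33.7149.

q_1* = 33.7149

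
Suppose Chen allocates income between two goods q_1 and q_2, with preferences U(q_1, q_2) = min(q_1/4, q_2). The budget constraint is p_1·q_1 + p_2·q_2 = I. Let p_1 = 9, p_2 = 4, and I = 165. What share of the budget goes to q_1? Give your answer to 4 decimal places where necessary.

Leontief preferences: the optimum is at the kink where q_1/4 = q_2/1, i.e. q_2 = (1/4)·q_1.
Budget: p_1·q_1 + p_2·(1/4)·q_1 = I, so (4·p_1 + p_2)·q_1 = 4·I.
Demand: q_1*(p_1,p_2,I) = 4·I/(4·p_1 + p_2), q_2* = I/(4·p_1 + p_2).
Here 4·9 + 4 = 40, giving q_1* = 16.5 and q_2* = 4.125.
Expenditure on q_1: 9·16.5 = 148.5; share = 0.9.

share on q_1 = 0.9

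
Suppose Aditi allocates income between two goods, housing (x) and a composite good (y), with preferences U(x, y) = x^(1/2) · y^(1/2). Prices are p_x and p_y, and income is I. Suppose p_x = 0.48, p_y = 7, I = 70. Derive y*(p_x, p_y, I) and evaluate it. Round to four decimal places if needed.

The MRS is y/x. Set MRS = p_x/p_y.
So 0.5·p_y·y = 0.5·p_x·x; combined with the budget, a share 0.5 of income goes to x.
Demand: x*(p_x,p_y,I) = 0.5·I/p_x and y* = 0.5·I/p_y.
At p_x=0.48, p_y=7, I=70: y* = 0.5·70/7 = 5.

y* = 5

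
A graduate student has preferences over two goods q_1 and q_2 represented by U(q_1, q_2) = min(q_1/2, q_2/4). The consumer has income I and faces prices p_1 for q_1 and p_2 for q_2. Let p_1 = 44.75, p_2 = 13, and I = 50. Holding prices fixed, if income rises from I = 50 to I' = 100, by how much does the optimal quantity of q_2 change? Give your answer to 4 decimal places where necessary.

With perfect complements, no substitution: consume in ratio q_1:q_2 = 2:4.
Budget: p_1·q_1 + p_2·2·q_1 = I, so (2·p_1 + 4·p_2)·q_1 = 2·I.
Demand: q_1*(p_1,p_2,I) = 2·I/(2·p_1 + 4·p_2), q_2* = 4·I/(2·p_1 + 4·p_2).
Here 2·44.75 + 4·13 = 141.5, giving q_2* = 1.4134.
At I' = 100: q_2* = 2.8269. Change: 2.8269 − 1.4134 = 1.4134.

Δq_2* = 1.4134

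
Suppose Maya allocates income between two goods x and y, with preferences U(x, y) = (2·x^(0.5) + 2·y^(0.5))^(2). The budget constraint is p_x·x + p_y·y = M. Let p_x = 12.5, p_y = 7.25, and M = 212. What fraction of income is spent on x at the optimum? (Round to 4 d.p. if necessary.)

MU_x ∝ 2·x^(-0.5), MU_y ∝ 2·y^(-0.5), so MRS = (y/x)^(0.5) = p_x/p_y.
Solve for the ratio: y/x = [p_x/p_y]^(2).
With the ratio pinned down, the budget gives x* = M/(p_x + p_y·(y/x)) and y* = (y/x)·x*.
Numerically y/x = 2.972652, so x* = 212/(12.5 + 7.25·2.972652) = 6.2258 and y* = 2.972652·6.2258 = 18.5072.
Expenditure on x: 12.5·6.2258 = 77.8228; share = 0.3671.

share on x = 0.3671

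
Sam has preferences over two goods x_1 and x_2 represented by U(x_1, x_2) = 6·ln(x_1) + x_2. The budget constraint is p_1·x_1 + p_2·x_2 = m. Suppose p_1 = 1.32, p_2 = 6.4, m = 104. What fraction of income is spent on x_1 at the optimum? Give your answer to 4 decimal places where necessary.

So x_1*(p_1,p_2) = 6·p_2/p_1, independent of income; and x_2* = (m − 6·p_2)/p_2.
At the given prices: x_1* = 6·6.4/1.32 = 29.0909, and x_2* = 10.25.
Expenditure on x_1: 1.32·29.0909 = 38.4; share = 0.3692.

share on x_1 = 0.3692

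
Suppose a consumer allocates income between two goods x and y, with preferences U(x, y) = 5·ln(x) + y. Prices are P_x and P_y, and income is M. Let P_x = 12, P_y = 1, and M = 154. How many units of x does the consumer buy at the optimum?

x* = 0.4167

So x*(P_x,P_y) = 5·P_y/P_x, independent of income; and y* = (M − 5·P_y)/P_y.
At the given prices: x* = 5·1/12 = 0.4167.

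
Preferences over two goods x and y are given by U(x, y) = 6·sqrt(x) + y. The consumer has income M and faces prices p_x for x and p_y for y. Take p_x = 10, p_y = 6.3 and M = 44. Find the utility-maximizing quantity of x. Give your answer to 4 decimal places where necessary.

Set MRS = p_x/p_y: 3·x^(−1/2) = p_x/p_y.
Solve: √x = 3·p_y/p_x, so x*(p_x,p_y) = (3·p_y/p_x)², and y* = (M − p_x·x*)/p_y.
Plugging in: x* = (3·6.3/10)² = 3.5721.

x* = 3.5721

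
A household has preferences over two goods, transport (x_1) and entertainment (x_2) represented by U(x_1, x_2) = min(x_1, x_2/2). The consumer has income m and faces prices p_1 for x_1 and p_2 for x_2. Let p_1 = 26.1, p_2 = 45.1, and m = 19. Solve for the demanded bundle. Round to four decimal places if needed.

x_1* = 0.1634, x_2* = 0.3267

Leontief preferences: the optimum is at the kink where x_1/1 = x_2/2, i.e. x_2 = 2·x_1.
Budget: p_1·x_1 + p_2·2·x_1 = m, so (p_1 + 2·p_2)·x_1 = m.
Demand: x_1*(p_1,p_2,m) = m/(p_1 + 2·p_2), x_2* = 2·m/(p_1 + 2·p_2).
Here 26.1 + 2·45.1 = 116.3, giving x_1* = 0.1634 and x_2* = 0.3267.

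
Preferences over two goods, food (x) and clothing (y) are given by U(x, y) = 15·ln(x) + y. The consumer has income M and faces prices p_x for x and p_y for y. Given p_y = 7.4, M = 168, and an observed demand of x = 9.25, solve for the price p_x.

p_x = 12

MU_x = 15/x, MU_y = 1. Tangency: 15/x = p_x/p_y.
So x*(p_x,p_y) = 15·p_y/p_x, independent of income; and y* = (M − 15·p_y)/p_y.
Set x* = 9.25 in the demand function and solve for p_x: p_x = 12.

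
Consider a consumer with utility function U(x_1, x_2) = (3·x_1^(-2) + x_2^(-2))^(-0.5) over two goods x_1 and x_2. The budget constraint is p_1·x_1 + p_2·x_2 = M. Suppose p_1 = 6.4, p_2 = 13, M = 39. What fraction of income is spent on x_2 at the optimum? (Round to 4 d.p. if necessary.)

Substitute x_2 = (x_2/x_1)·x_1 into the budget: x_1* = M/(p_1 + p_2·(x_2/x_1)).
Numerically x_2/x_1 = 0.547484, so x_1* = 39/(6.4 + 13·0.547484) = 2.8852 and x_2* = 0.547484·2.8852 = 1.5796.
Expenditure on x_2: 13·1.5796 = 20.5348; share = 0.5265.

share on x_2 = 0.5265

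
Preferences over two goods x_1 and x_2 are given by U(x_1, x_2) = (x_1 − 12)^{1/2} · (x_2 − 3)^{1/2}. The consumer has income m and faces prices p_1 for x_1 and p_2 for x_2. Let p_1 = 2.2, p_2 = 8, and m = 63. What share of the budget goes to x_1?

share on x_1 = 0.519

MRS = (x_2−3)/(x_1−12). Tangency with p_1/p_2 gives x_2−3 = (p_1/p_2)·(x_1−12).
Substituting into the budget: x_1* = 12 + 0.5·(m − 12·p_1 − 3·p_2)/p_1, and x_2* = 3 + 0.5·(…)/p_2.
Discretionary income = 63 − 12·2.2 − 3·8 = 12.6; x_1* = 12 + 0.5·12.6/2.2 = 14.8636; x_2* = 3 + 0.5·12.6/8 = 3.7875.
Expenditure on x_1: 2.2·14.8636 = 32.7; share = 0.519.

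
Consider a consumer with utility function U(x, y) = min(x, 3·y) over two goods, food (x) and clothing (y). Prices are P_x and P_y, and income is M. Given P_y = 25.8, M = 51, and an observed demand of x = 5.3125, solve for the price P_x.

P_x = 1

Leontief preferences: the optimum is at the kink where x/3 = y/1, i.e. y = (1/3)·x.
Budget: P_x·x + P_y·(1/3)·x = M, so (3·P_x + P_y)·x = 3·M.
Demand: x*(P_x,P_y,M) = 3·M/(3·P_x + P_y), y* = M/(3·P_x + P_y).
Set x* = 5.3125 in the demand function and solve for P_x: P_x = 1.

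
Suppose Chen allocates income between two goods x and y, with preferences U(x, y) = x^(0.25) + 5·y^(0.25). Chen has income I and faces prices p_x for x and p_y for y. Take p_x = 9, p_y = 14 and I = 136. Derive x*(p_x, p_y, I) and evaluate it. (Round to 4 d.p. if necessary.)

x* = 1.8034

MRS = MU_x/MU_y = (1/5)·(y/x)^(0.75). Set equal to p_x/p_y.
Hence y/x = (5·p_x/p_y)^(1/(0.75)), i.e. raised to the 4/3 power.
Substitute y = (y/x)·x into the budget: x* = I/(p_x + p_y·(y/x)).
Numerically y/x = 4.74365, so x* = 136/(9 + 14·4.74365) = 1.8034.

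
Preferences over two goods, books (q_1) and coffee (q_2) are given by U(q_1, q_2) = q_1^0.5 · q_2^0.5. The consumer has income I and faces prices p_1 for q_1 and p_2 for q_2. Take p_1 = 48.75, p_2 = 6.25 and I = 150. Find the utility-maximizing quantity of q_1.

q_1* = 1.5385

Tangency: MRS = q_2/q_1 = p_1/p_2.
So 0.5·p_2·q_2 = 0.5·p_1·q_1; combined with the budget, a share 0.5 of income goes to q_1.
Demand: q_1*(p_1,p_2,I) = 0.5·I/p_1 and q_2* = 0.5·I/p_2.
At p_1=48.75, p_2=6.25, I=150: q_1* = 0.5·150/48.75 = 1.5385.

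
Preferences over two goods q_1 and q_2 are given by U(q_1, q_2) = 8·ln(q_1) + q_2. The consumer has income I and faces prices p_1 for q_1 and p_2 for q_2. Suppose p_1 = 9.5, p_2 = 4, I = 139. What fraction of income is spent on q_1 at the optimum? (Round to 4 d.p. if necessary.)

share on q_1 = 0.2302

So q_1*(p_1,p_2) = 8·p_2/p_1, independent of income; and q_2* = (I − 8·p_2)/p_2.
At the given prices: q_1* = 8·4/9.5 = 3.3684, and q_2* = 26.75.
Expenditure on q_1: 9.5·3.3684 = 32; share = 0.2302.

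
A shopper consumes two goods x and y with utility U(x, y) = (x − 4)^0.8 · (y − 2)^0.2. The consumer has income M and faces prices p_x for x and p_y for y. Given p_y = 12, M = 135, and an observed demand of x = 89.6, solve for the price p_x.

This is Cobb-Douglas in (x−4, y−2): tangency gives 0.8·p_y·(y−2) = 0.2·p_x·(x−4).
Substituting into the budget: x* = 4 + 0.8·(M − 4·p_x − 2·p_y)/p_x, and y* = 2 + 0.2·(…)/p_y.
Set x* = 89.6 in the demand function and solve for p_x: p_x = 1.

p_x = 1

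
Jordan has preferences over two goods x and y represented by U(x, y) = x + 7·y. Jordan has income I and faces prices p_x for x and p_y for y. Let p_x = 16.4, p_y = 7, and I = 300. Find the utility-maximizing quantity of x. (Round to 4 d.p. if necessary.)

y gives more utility per dollar, so spend all income on y: y* = I/p_y, x* = 0.
Numerically: x* = 0, y* = 42.8571.

x* = 0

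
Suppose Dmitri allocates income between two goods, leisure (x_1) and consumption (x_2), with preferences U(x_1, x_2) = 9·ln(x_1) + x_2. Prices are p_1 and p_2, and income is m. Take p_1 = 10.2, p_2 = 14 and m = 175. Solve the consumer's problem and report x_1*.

So x_1*(p_1,p_2) = 9·p_2/p_1, independent of income; and x_2* = (m − 9·p_2)/p_2.
At the given prices: x_1* = 9·14/10.2 = 12.3529.

x_1* = 12.3529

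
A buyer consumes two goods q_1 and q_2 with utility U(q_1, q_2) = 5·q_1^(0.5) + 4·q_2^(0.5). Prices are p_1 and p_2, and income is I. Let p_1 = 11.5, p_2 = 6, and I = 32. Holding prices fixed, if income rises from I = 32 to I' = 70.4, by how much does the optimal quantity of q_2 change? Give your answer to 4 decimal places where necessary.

MU_q_1 ∝ 5·q_1^(-0.5), MU_q_2 ∝ 4·q_2^(-0.5), so MRS = (5/4)·(q_2/q_1)^(0.5) = p_1/p_2.
Hence q_2/q_1 = ((4/5)·p_1/p_2)^(1/(0.5)), i.e. raised to the 2 power.
With the ratio pinned down, the budget gives q_1* = I/(p_1 + p_2·(q_2/q_1)) and q_2* = (q_2/q_1)·q_1*.
Numerically q_2/q_1 = 2.351111, so q_1* = 32/(11.5 + 6·2.351111) = 1.2497 and q_2* = 2.351111·1.2497 = 2.9381.
At I' = 70.4: q_2* = 6.4639. Change: 6.4639 − 2.9381 = 3.5257.

Δq_2* = 3.5257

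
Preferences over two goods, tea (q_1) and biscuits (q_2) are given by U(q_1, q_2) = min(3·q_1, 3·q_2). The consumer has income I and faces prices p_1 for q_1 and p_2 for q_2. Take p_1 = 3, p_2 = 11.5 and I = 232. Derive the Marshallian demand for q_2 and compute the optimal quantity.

With perfect complements, no substitution: consume in ratio q_1:q_2 = 3:3.
Budget: p_1·q_1 + p_2·q_1 = I, so (3·p_1 + 3·p_2)·q_1 = 3·I.
Demand: q_1*(p_1,p_2,I) = 3·I/(3·p_1 + 3·p_2), q_2* = 3·I/(3·p_1 + 3·p_2).
Here 3·3 + 3·11.5 = 43.5, giving q_2* = 16.

q_2* = 16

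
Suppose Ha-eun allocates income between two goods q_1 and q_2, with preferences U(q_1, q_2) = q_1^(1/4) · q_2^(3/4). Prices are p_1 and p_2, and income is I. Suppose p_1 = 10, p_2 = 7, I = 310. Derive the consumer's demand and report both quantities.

MU_q_1/MU_q_2 = (0.25·q_2)/(0.75·q_1); tangency sets this equal to p_1/p_2.
Rearranging, p_2·q_2 = 3·p_1·q_1. Substituting into the budget gives p_1·q_1·(1 + 3) = I.
Demand: q_1*(p_1,p_2,I) = 0.25·I/p_1 and q_2* = 0.75·I/p_2.
At p_1=10, p_2=7, I=310: q_1* = 0.25·310/10 = 7.75, q_2* = 33.2143.

q_1* = 7.75, q_2* = 33.2143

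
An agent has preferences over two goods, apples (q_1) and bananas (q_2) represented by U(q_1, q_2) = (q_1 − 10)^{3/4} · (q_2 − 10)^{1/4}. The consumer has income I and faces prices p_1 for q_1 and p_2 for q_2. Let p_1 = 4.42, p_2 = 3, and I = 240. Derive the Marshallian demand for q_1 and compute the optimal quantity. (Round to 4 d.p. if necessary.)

q_1* = 38.1335

After buying the subsistence bundle (10, 10), a share 0.75 of the remaining income goes to q_1: q_1* = 10 + 0.75·(I − 10p_1 − 10p_2)/p_1.
Discretionary income = 240 − 10·4.42 − 10·3 = 165.8; q_1* = 10 + 0.75·165.8/4.42 = 38.1335.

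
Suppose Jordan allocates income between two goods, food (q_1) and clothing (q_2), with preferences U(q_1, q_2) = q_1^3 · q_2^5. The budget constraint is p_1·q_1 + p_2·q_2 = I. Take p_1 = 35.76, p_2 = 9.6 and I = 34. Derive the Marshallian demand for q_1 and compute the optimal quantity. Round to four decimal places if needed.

Demand: q_1*(p_1,p_2,I) = 0.375·I/p_1 and q_2* = 0.625·I/p_2.
At p_1=35.76, p_2=9.6, I=34: q_1* = 0.375·34/35.76 = 0.3565.

q_1* = 0.3565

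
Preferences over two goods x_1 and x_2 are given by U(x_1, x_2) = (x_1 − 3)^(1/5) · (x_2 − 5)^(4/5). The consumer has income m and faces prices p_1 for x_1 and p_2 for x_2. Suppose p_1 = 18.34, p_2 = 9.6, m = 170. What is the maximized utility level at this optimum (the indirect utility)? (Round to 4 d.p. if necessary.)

This is Cobb-Douglas in (x_1−3, x_2−5): tangency gives 0.2·p_2·(x_2−5) = 0.8·p_1·(x_1−3).
After buying the subsistence bundle (3, 5), a share 0.2 of the remaining income goes to x_1: x_1* = 3 + 0.2·(m − 3p_1 − 5p_2)/p_1.
Discretionary income = 170 − 3·18.34 − 5·9.6 = 66.98; x_1* = 3 + 0.2·66.98/18.34 = 3.7304; x_2* = 5 + 0.8·66.98/9.6 = 10.5817.
Utility at the optimum: U(3.7304, 10.5817) = 3.7164.

V = 3.7164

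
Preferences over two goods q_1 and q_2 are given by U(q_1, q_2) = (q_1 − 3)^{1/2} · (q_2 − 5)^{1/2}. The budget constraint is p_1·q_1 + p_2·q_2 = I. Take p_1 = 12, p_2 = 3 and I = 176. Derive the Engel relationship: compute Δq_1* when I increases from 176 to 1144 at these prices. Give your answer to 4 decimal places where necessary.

This is Cobb-Douglas in (q_1−3, q_2−5): tangency gives 0.5·p_2·(q_2−5) = 0.5·p_1·(q_1−3).
After buying the subsistence bundle (3, 5), a share 0.5 of the remaining income goes to q_1: q_1* = 3 + 0.5·(I − 3p_1 − 5p_2)/p_1.
Discretionary income = 176 − 3·12 − 5·3 = 125; q_1* = 3 + 0.5·125/12 = 8.2083.
At I' = 1144: q_1* = 48.5417. Change: 48.5417 − 8.2083 = 40.3333.

Δq_1* = 40.3333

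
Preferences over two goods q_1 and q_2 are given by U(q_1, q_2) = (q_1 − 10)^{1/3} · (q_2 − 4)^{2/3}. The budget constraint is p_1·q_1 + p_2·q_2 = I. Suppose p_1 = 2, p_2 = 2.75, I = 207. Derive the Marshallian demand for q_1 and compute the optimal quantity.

This is Cobb-Douglas in (q_1−10, q_2−4): tangency gives 1/3·p_2·(q_2−4) = 2/3·p_1·(q_1−10).
Substituting into the budget: q_1* = 10 + 1/3·(I − 10·p_1 − 4·p_2)/p_1, and q_2* = 4 + 2/3·(…)/p_2.
Discretionary income = 207 − 10·2 − 4·2.75 = 176; q_1* = 10 + 1/3·176/2 = 39.3333.

q_1* = 39.3333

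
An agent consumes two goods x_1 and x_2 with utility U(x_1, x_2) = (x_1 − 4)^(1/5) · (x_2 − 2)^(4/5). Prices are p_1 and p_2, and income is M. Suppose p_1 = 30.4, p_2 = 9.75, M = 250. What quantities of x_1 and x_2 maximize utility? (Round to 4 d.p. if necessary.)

x_1* = 4.7164, x_2* = 10.9354

After buying the subsistence bundle (4, 2), a share 0.2 of the remaining income goes to x_1: x_1* = 4 + 0.2·(M − 4p_1 − 2p_2)/p_1.
Discretionary income = 250 − 4·30.4 − 2·9.75 = 108.9; x_1* = 4 + 0.2·108.9/30.4 = 4.7164; x_2* = 2 + 0.8·108.9/9.75 = 10.9354.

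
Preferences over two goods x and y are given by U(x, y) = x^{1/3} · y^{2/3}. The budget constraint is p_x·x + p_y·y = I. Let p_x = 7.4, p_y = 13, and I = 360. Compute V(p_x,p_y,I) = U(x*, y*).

MU_x/MU_y = (1/3·y)/(2/3·x); tangency sets this equal to p_x/p_y.
Rearranging, p_y·y = 2·p_x·x. Substituting into the budget gives p_x·x·(1 + 2) = I.
Demand: x*(p_x,p_y,I) = 1/3·I/p_x and y* = 2/3·I/p_y.
At p_x=7.4, p_y=13, I=360: x* = 1/3·360/7.4 = 16.2162, y* = 18.4615.
Utility at the optimum: U(16.2162, 18.4615) = 17.6805.

V = 17.6805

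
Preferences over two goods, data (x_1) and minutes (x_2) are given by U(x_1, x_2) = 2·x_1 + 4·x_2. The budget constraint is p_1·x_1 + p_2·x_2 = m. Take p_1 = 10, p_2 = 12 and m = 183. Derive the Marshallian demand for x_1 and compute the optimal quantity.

x_1* = 0

Numerically: x_1* = 0, x_2* = 15.25.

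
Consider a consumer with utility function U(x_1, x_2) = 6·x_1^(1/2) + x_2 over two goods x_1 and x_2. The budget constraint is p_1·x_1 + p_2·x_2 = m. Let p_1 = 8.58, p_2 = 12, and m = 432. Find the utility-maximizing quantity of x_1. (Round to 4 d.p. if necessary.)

x_1* = 17.6048

Utility is quasi-linear in x_2; the FOC for x_1 is 3/√x_1 = p_1/p_2.
Solve: √x_1 = 3·p_2/p_1, so x_1*(p_1,p_2) = (3·p_2/p_1)², and x_2* = (m − p_1·x_1*)/p_2.
Plugging in: x_1* = (3·12/8.58)² = 17.6048.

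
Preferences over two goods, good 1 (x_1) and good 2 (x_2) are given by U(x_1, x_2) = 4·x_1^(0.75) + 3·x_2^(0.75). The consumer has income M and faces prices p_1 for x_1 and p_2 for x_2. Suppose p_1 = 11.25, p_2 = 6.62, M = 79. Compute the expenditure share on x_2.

share on x_2 = 0.6083

MU_x_1 ∝ 4·x_1^(-0.25), MU_x_2 ∝ 3·x_2^(-0.25), so MRS = (4/3)·(x_2/x_1)^(0.25) = p_1/p_2.
Hence x_2/x_1 = ((3/4)·p_1/p_2)^(1/(0.25)), i.e. raised to the 4 power.
With the ratio pinned down, the budget gives x_1* = M/(p_1 + p_2·(x_2/x_1)) and x_2* = (x_2/x_1)·x_1*.
Numerically x_2/x_1 = 2.638902, so x_1* = 79/(11.25 + 6.62·2.638902) = 2.7507 and x_2* = 2.638902·2.7507 = 7.2589.
Expenditure on x_2: 6.62·7.2589 = 48.0542; share = 0.6083.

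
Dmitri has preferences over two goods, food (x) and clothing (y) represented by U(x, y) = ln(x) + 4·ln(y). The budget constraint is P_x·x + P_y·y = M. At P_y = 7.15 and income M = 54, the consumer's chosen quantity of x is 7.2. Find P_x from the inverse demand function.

The MRS is (1/4)·y/x. Set MRS = P_x/P_y.
Rearranging, P_y·y = 4·P_x·x. Substituting into the budget gives P_x·x·(1 + 4) = M.
Demand: x*(P_x,P_y,M) = 0.2·M/P_x and y* = 0.8·M/P_y.
Set x* = 7.2 in the demand function and solve for P_x: P_x = 1.5.

P_x = 1.5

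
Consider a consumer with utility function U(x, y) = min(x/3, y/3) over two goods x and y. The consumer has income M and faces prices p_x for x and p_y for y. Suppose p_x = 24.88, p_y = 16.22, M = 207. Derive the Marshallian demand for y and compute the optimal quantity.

Leontief preferences: the optimum is at the kink where x/3 = y/3, i.e. y = x.
Budget: p_x·x + p_y·x = M, so (3·p_x + 3·p_y)·x = 3·M.
Demand: x*(p_x,p_y,M) = 3·M/(3·p_x + 3·p_y), y* = 3·M/(3·p_x + 3·p_y).
Here 3·24.88 + 3·16.22 = 123.3, giving y* = 5.0365.

y* = 5.0365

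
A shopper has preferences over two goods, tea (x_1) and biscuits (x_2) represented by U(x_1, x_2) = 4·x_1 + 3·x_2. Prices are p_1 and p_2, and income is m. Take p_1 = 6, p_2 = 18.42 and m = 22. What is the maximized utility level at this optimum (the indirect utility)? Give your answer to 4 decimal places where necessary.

Linear utility — the consumer picks whichever good has higher MU/price: 4/6 = 0.6667 vs 3/18.42 = 0.1629.
x_1 gives more utility per dollar, so spend all income on x_1: x_1* = m/p_1, x_2* = 0.
Numerically: x_1* = 3.6667, x_2* = 0.
Utility at the optimum: U(3.6667, 0) = 14.6667.

V = 14.6667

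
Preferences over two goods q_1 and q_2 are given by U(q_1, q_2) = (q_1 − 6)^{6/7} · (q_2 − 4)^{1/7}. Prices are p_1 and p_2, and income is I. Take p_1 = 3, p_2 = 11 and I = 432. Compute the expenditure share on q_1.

Let q_1' = q_1−6, q_2' = q_2−4. MRS = 6·q_2'/q_1' = p_1/p_2.
Substituting into the budget: q_1* = 6 + 6/7·(I − 6·p_1 − 4·p_2)/p_1, and q_2* = 4 + 1/7·(…)/p_2.
Discretionary income = 432 − 6·3 − 4·11 = 370; q_1* = 6 + 6/7·370/3 = 111.7143; q_2* = 4 + 1/7·370/11 = 8.8052.
Expenditure on q_1: 3·111.7143 = 335.1429; share = 0.7758.

share on q_1 = 0.7758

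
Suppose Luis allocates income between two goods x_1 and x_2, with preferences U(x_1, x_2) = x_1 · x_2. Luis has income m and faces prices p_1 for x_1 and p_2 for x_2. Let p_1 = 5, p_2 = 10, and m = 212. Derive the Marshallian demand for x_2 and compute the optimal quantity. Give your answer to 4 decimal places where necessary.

x_2* = 10.6

The MRS is x_2/x_1. Set MRS = p_1/p_2.
So p_2·x_2 = p_1·x_1; combined with the budget, a share 0.5 of income goes to x_1.
Demand: x_1*(p_1,p_2,m) = 0.5·m/p_1 and x_2* = 0.5·m/p_2.
At p_1=5, p_2=10, m=212: x_2* = 0.5·212/10 = 10.6.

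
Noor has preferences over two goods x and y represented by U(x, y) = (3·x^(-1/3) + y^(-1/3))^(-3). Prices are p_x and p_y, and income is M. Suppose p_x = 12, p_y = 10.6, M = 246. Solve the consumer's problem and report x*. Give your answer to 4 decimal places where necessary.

x* = 14.383

Numerically y/x = 0.481466, so x* = 246/(12 + 10.6·0.481466) = 14.383.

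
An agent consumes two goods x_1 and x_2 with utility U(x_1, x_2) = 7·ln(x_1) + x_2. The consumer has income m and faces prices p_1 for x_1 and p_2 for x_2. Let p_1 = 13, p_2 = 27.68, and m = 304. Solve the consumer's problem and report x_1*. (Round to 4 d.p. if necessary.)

x_1* = 14.9046

Set MRS = p_1/p_2: (7/x_1)/1 = p_1/p_2.
So x_1*(p_1,p_2) = 7·p_2/p_1, independent of income; and x_2* = (m − 7·p_2)/p_2.
At the given prices: x_1* = 7·27.68/13 = 14.9046.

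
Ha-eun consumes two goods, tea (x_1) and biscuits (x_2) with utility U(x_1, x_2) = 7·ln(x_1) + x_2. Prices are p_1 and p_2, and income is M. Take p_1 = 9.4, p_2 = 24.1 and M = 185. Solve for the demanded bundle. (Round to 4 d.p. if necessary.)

x_1* = 17.9468, x_2* = 0.6763

MU_x_1 = 7/x_1, MU_x_2 = 1. Tangency: 7/x_1 = p_1/p_2.
So x_1*(p_1,p_2) = 7·p_2/p_1, independent of income; and x_2* = (M − 7·p_2)/p_2.
At the given prices: x_1* = 7·24.1/9.4 = 17.9468, and x_2* = 0.6763.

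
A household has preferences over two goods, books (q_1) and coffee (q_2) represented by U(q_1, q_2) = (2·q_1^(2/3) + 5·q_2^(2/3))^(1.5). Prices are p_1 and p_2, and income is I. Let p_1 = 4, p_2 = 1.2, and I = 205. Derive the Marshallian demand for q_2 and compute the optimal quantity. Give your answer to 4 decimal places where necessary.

q_2* = 169.855

MU_q_1 ∝ 2·q_1^(-1/3), MU_q_2 ∝ 5·q_2^(-1/3), so MRS = (2/5)·(q_2/q_1)^(1/3) = p_1/p_2.
Solve for the ratio: q_2/q_1 = [(5/2)·p_1/p_2]^(3).
Substitute q_2 = (q_2/q_1)·q_1 into the budget: q_1* = I/(p_1 + p_2·(q_2/q_1)).
Numerically q_2/q_1 = 578.703704, so q_1* = 205/(4 + 1.2·578.703704) = 0.2935 and q_2* = 578.703704·0.2935 = 169.855.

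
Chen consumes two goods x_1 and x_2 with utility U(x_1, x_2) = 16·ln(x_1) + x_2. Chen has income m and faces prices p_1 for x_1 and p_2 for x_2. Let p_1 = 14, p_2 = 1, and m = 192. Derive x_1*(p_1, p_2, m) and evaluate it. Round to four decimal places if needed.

MU_x_1 = 16/x_1, MU_x_2 = 1. Tangency: 16/x_1 = p_1/p_2.
So x_1*(p_1,p_2) = 16·p_2/p_1, independent of income; and x_2* = (m − 16·p_2)/p_2.
At the given prices: x_1* = 16·1/14 = 1.1429.

x_1* = 1.1429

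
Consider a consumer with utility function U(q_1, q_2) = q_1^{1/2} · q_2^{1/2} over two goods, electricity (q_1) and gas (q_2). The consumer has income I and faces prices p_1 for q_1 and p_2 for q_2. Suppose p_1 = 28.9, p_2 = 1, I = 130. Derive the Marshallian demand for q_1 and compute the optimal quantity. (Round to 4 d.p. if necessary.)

The MRS is q_2/q_1. Set MRS = p_1/p_2.
So 0.5·p_2·q_2 = 0.5·p_1·q_1; combined with the budget, a share 0.5 of income goes to q_1.
Demand: q_1*(p_1,p_2,I) = 0.5·I/p_1 and q_2* = 0.5·I/p_2.
At p_1=28.9, p_2=1, I=130: q_1* = 0.5·130/28.9 = 2.2491.

q_1* = 2.2491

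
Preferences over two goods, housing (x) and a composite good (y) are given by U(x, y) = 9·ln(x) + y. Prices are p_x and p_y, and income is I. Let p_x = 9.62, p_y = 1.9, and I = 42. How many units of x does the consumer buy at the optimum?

Set MRS = p_x/p_y: (9/x)/1 = p_x/p_y.
So x*(p_x,p_y) = 9·p_y/p_x, independent of income; and y* = (I − 9·p_y)/p_y.
At the given prices: x* = 9·1.9/9.62 = 1.7775.

x* = 1.7775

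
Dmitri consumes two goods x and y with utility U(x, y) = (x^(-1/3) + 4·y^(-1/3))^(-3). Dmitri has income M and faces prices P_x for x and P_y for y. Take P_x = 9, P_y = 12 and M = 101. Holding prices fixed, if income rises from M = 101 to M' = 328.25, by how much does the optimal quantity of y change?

Δy* = 14.2492

From the CES first-order condition, (1/4)·(y/x)^(4/3) = P_x/P_y.
Solve for the ratio: y/x = [4·P_x/P_y]^(0.75).
With the ratio pinned down, the budget gives x* = M/(P_x + P_y·(y/x)) and y* = (y/x)·x*.
Numerically y/x = 2.279507, so x* = 101/(9 + 12·2.279507) = 2.7782 and y* = 2.279507·2.7782 = 6.333.
At M' = 328.25: y* = 20.5822. Change: 20.5822 − 6.333 = 14.2492.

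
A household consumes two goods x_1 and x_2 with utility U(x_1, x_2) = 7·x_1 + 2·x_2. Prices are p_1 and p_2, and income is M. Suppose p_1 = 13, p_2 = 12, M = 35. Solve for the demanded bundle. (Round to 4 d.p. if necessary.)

Linear utility — the consumer picks whichever good has higher MU/price: 7/13 = 0.5385 vs 2/12 = 0.1667.
x_1 gives more utility per dollar, so spend all income on x_1: x_1* = M/p_1, x_2* = 0.
Numerically: x_1* = 2.6923, x_2* = 0.

x_1* = 2.6923, x_2* = 0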